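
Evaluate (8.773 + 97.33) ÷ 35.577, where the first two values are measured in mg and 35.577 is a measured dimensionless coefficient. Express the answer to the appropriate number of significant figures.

2.9823 mg

8.773 mg + 97.33 mg = 106.103 mg; the sum is limited to 2 decimal places (5 s.f.).
Carrying full precision, 106.103 ÷ 35.577 = 2.98234814627… mg; 35.577 has 5 s.f., so the result keeps min(5, 5) = 5 s.f.
Rounded to 5 significant figures: 2.9823 mg.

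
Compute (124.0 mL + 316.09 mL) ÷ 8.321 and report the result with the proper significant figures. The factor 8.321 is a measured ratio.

124.0 mL + 316.09 mL = 440.09 mL; the sum is limited to 1 decimal place (4 s.f.).
Carrying full precision, 440.09 ÷ 8.321 = 52.8890758322… mL; 8.321 has 4 s.f., so the result keeps min(4, 4) = 4 s.f.
Rounded to 4 significant figures: 52.89 mL.

52.89 mL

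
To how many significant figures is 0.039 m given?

2

0.039: leading zeros are not significant.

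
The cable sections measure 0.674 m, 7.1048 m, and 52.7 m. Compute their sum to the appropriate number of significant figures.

60.5 m

0.674 m + 7.1048 m + 52.7 m = 60.4788 m.
Addition/subtraction keeps the fewest decimal places: 0.674 → 3 decimal places, 7.1048 → 4 decimal places, 52.7 → 1 decimal place; limit is 1.
Rounded to 1 decimal place: 60.5 m.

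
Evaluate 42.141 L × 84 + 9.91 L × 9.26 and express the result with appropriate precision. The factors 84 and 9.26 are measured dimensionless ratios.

42.141 × 84 = 3539.844 → 3.5 × 10^3 L (2 s.f., last digit at the 10^2 place).
9.91 × 9.26 = 91.7666 → 91.8 L (3 s.f., last digit at the 10^-1 place).
Sum: 3631.6106 L; keep the coarser place, 10^2.
Result: 3.6 × 10^3 L.

3.6 × 10^3 L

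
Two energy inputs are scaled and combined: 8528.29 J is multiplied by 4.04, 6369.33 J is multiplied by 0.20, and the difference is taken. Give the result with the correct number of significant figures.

8528.29 × 4.04 = 34454.2916 → 3.45 × 10^4 J (3 s.f., last digit at the 10^2 place).
6369.33 × 0.20 = 1273.866 → 1.3 × 10^3 J (2 s.f., last digit at the 10^2 place).
Difference: 33180.4256 J; keep the coarser place, 10^2.
Result: 3.32 × 10^4 J.

3.32 × 10^4 J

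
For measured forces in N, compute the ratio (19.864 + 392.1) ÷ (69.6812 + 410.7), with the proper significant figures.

0.8576

19.864 + 392.1 = 411.964, limited to 1 d.p. → 4 s.f.; 69.6812 + 410.7 = 480.3812, limited to 1 d.p. → 4 s.f.
Carrying full precision, 411.964 ÷ 480.3812 = 0.857577274048…; keep min(4, 4) = 4 s.f.
Rounded to 4 significant figures: 0.8576.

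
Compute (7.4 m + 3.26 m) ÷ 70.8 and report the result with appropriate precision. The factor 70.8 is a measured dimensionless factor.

0.151 m

7.4 m + 3.26 m = 10.66 m; the sum is limited to 1 decimal place (3 s.f.).
Carrying full precision, 10.66 ÷ 70.8 = 0.150564971751… m; 70.8 has 3 s.f., so the result keeps min(3, 3) = 3 s.f.
Rounded to 3 significant figures: 0.151 m.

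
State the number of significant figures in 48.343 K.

48.343: every digit is nonzero and significant.

5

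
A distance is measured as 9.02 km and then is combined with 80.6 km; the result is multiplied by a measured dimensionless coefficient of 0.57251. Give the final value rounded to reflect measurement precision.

9.02 km + 80.6 km = 89.62 km; the sum is limited to 1 decimal place (3 s.f.).
Carrying full precision, 89.62 × 0.57251 = 51.3083462 km; 0.57251 has 5 s.f., so the result keeps min(3, 5) = 3 s.f.
Rounded to 3 significant figures: 51.3 km.

51.3 km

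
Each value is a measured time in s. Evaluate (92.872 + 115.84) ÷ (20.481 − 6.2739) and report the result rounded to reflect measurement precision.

92.872 + 115.84 = 208.712, limited to 2 d.p. → 5 s.f.; 20.481 − 6.2739 = 14.2071, limited to 3 d.p. → 5 s.f.
Carrying full precision, 208.712 ÷ 14.2071 = 14.6906828276…; keep min(5, 5) = 5 s.f.
Rounded to 5 significant figures: 14.691.

14.691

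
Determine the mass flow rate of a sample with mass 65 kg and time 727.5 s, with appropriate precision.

0.089 kg/s

mass flow rate = 65 kg ÷ 727.5 s = 0.0893470790378… kg/s.
65 has 2 significant figures; 727.5 has 4.
Division/multiplication keeps the fewest: 2 significant figures.
Rounded: 0.089 kg/s.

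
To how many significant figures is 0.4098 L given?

4

0.4098: leading zeros are not significant; zeros between nonzero digits are significant.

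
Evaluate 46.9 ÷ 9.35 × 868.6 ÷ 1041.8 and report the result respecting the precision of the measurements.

4.18

46.9 ÷ 9.35 × 868.6 ÷ 1041.8 = 4.18212205736…
Multiplication/division keeps the fewest significant figures: 46.9 → 3 s.f., 9.35 → 3 s.f., 868.6 → 4 s.f., 1041.8 → 5 s.f.; limit is 3.
Rounded to 3 significant figures: 4.18.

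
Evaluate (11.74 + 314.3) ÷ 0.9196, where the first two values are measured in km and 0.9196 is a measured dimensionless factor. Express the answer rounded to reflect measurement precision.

354.5 km

11.74 km + 314.3 km = 326.04 km; the sum is limited to 1 decimal place (4 s.f.).
Carrying full precision, 326.04 ÷ 0.9196 = 354.545454545… km; 0.9196 has 4 s.f., so the result keeps min(4, 4) = 4 s.f.
Rounded to 4 significant figures: 354.5 km.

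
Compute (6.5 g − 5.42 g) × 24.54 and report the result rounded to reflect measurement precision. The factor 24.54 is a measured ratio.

6.5 g − 5.42 g = 1.08 g; the difference is limited to 1 decimal place (2 s.f.).
Carrying full precision, 1.08 × 24.54 = 26.5032 g; 24.54 has 4 s.f., so the result keeps min(2, 4) = 2 s.f.
Rounded to 2 significant figures: 27 g.

27 g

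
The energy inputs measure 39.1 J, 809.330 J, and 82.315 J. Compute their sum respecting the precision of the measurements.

39.1 J + 809.330 J + 82.315 J = 930.745 J.
Addition/subtraction keeps the fewest decimal places: 39.1 → 1 decimal place, 809.330 → 3 decimal places, 82.315 → 3 decimal places; limit is 1.
Rounded to 1 decimal place: 930.7 J.

930.7 J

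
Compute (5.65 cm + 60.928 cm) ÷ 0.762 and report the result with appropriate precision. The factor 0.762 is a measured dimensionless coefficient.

5.65 cm + 60.928 cm = 66.578 cm; the sum is limited to 2 decimal places (4 s.f.).
Carrying full precision, 66.578 ÷ 0.762 = 87.3727034121… cm; 0.762 has 3 s.f., so the result keeps min(4, 3) = 3 s.f.
Rounded to 3 significant figures: 87.4 cm.

87.4 cm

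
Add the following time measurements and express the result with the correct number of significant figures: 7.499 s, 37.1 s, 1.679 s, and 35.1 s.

81.4 s

7.499 s + 37.1 s + 1.679 s + 35.1 s = 81.378 s.
Addition/subtraction keeps the fewest decimal places: 7.499 → 3 decimal places, 37.1 → 1 decimal place, 1.679 → 3 decimal places, 35.1 → 1 decimal place; limit is 1.
Rounded to 1 decimal place: 81.4 s.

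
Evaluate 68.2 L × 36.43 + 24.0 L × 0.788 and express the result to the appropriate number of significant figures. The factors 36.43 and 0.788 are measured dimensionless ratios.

68.2 × 36.43 = 2484.526 → 2.48 × 10³ L (3 s.f., last digit at the 10^1 place).
24.0 × 0.788 = 18.912 → 18.9 L (3 s.f., last digit at the 10^-1 place).
Sum: 2503.438 L; keep the coarser place, 10^1.
Result: 2.50 × 10³ L.

2.50 × 10³ L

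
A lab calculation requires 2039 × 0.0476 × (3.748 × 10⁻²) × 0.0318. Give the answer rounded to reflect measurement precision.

0.116

2039 × 0.0476 × (3.748 × 10⁻²) × 0.0318 = 0.11567802913…
Multiplication/division keeps the fewest significant figures: 2039 → 4 s.f., 0.0476 → 3 s.f., 3.748 × 10⁻² → 4 s.f., 0.0318 → 3 s.f.; limit is 3.
Rounded to 3 significant figures: 0.116.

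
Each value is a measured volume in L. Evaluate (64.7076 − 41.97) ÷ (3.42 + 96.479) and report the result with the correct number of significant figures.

0.2276

64.7076 − 41.97 = 22.7376, limited to 2 d.p. → 4 s.f.; 3.42 + 96.479 = 99.899, limited to 2 d.p. → 4 s.f.
Carrying full precision, 22.7376 ÷ 99.899 = 0.227605881941…; keep min(4, 4) = 4 s.f.
Rounded to 4 significant figures: 0.2276.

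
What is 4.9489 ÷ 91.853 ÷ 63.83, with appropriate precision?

4.9489 ÷ 91.853 ÷ 63.83 = 0.000844093369024…
Multiplication/division keeps the fewest significant figures: 4.9489 → 5 s.f., 91.853 → 5 s.f., 63.83 → 4 s.f.; limit is 4.
Rounded to 4 significant figures: 8.441 × 10⁻⁴.

8.441 × 10⁻⁴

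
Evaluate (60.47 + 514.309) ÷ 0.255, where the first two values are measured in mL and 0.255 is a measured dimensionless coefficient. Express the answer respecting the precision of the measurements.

2.25 × 10^3 mL

60.47 mL + 514.309 mL = 574.779 mL; the sum is limited to 2 decimal places (5 s.f.).
Carrying full precision, 574.779 ÷ 0.255 = 2254.03529412… mL; 0.255 has 3 s.f., so the result keeps min(5, 3) = 3 s.f.
Rounded to 3 significant figures: 2.25 × 10^3 mL.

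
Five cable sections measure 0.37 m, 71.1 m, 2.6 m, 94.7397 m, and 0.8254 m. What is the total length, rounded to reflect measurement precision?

0.37 m + 71.1 m + 2.6 m + 94.7397 m + 0.8254 m = 169.6351 m.
Addition/subtraction keeps the fewest decimal places: 0.37 → 2 decimal places, 71.1 → 1 decimal place, 2.6 → 1 decimal place, 94.7397 → 4 decimal places, 0.8254 → 4 decimal places; limit is 1.
Rounded to 1 decimal place: 1.696 × 10^2 m.

1.696 × 10^2 m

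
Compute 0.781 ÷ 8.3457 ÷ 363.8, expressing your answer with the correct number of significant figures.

0.781 ÷ 8.3457 ÷ 363.8 = 0.000257232340873…
Multiplication/division keeps the fewest significant figures: 0.781 → 3 s.f., 8.3457 → 5 s.f., 363.8 → 4 s.f.; limit is 3.
Rounded to 3 significant figures: 2.57 × 10^-4.

2.57 × 10^-4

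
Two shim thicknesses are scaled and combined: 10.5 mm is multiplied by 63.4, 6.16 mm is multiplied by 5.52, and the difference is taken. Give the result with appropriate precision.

632 mm

10.5 × 63.4 = 665.7 → 666 mm (3 s.f., last digit at the 10^0 place).
6.16 × 5.52 = 34.0032 → 34.0 mm (3 s.f., last digit at the 10^-1 place).
Difference: 631.6968 mm; keep the coarser place, 10^0.
Result: 632 mm.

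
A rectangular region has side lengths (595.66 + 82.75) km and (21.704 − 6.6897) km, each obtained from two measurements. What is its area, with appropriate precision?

595.66 + 82.75 = 678.41, limited to 2 d.p. → 5 s.f.; 21.704 − 6.6897 = 15.0143, limited to 3 d.p. → 5 s.f.
Carrying full precision, 678.41 × 15.0143 = 10185.851263; keep min(5, 5) = 5 s.f.
Rounded to 5 significant figures: 10186 km².

10186 km²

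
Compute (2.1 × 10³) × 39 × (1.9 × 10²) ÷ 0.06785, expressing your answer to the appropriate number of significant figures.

(2.1 × 10³) × 39 × (1.9 × 10²) ÷ 0.06785 = 229344141.489…
Multiplication/division keeps the fewest significant figures: 2.1 × 10³ → 2 s.f., 39 → 2 s.f., 1.9 × 10² → 2 s.f., 0.06785 → 4 s.f.; limit is 2.
Rounded to 2 significant figures: 2.3 × 10⁸.

2.3 × 10⁸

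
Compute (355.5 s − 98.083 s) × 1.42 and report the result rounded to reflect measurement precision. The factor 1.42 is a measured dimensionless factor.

355.5 s − 98.083 s = 257.417 s; the difference is limited to 1 decimal place (4 s.f.).
Carrying full precision, 257.417 × 1.42 = 365.53214 s; 1.42 has 3 s.f., so the result keeps min(4, 3) = 3 s.f.
Rounded to 3 significant figures: 366 s.

366 s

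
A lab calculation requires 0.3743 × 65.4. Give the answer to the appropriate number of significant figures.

24.5

0.3743 × 65.4 = 24.47922
Multiplication/division keeps the fewest significant figures: 0.3743 → 4 s.f., 65.4 → 3 s.f.; limit is 3.
Rounded to 3 significant figures: 24.5.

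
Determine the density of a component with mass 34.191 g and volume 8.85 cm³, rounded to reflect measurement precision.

density = 34.191 g ÷ 8.85 cm³ = 3.86338983051… g/cm³.
34.191 has 5 significant figures; 8.85 has 3.
Division/multiplication keeps the fewest: 3 significant figures.
Rounded: 3.86 g/cm³.

3.86 g/cm³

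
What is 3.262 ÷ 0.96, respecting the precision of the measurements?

3.4

3.262 ÷ 0.96 = 3.39791666667…
Multiplication/division keeps the fewest significant figures: 3.262 → 4 s.f., 0.96 → 2 s.f.; limit is 2.
Rounded to 2 significant figures: 3.4.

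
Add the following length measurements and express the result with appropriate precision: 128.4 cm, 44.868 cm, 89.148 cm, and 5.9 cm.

268.3 cm

128.4 cm + 44.868 cm + 89.148 cm + 5.9 cm = 268.316 cm.
Addition/subtraction keeps the fewest decimal places: 128.4 → 1 decimal place, 44.868 → 3 decimal places, 89.148 → 3 decimal places, 5.9 → 1 decimal place; limit is 1.
Rounded to 1 decimal place: 268.3 cm.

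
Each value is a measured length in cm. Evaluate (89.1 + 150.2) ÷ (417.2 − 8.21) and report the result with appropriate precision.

5.851 × 10^-1

89.1 + 150.2 = 239.3, limited to 1 d.p. → 4 s.f.; 417.2 − 8.21 = 408.99, limited to 1 d.p. → 4 s.f.
Carrying full precision, 239.3 ÷ 408.99 = 0.585099880193…; keep min(4, 4) = 4 s.f.
Rounded to 4 significant figures: 5.851 × 10^-1.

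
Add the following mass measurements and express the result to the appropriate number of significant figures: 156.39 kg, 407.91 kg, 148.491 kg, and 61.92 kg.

774.71 kg

156.39 kg + 407.91 kg + 148.491 kg + 61.92 kg = 774.711 kg.
Addition/subtraction keeps the fewest decimal places: 156.39 → 2 decimal places, 407.91 → 2 decimal places, 148.491 → 3 decimal places, 61.92 → 2 decimal places; limit is 2.
Rounded to 2 decimal places: 774.71 kg.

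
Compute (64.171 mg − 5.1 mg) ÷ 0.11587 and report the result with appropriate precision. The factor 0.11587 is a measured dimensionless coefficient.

64.171 mg − 5.1 mg = 59.071 mg; the difference is limited to 1 decimal place (3 s.f.).
Carrying full precision, 59.071 ÷ 0.11587 = 509.804090791… mg; 0.11587 has 5 s.f., so the result keeps min(3, 5) = 3 s.f.
Rounded to 3 significant figures: 510. mg.

510. mg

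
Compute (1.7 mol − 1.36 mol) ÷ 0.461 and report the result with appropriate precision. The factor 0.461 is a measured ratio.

1.7 mol − 1.36 mol = 0.34 mol; the difference is limited to 1 decimal place (1 s.f.).
Carrying full precision, 0.34 ÷ 0.461 = 0.737527114967… mol; 0.461 has 3 s.f., so the result keeps min(1, 3) = 1 s.f.
Rounded to 1 significant figure: 0.7 mol.

0.7 mol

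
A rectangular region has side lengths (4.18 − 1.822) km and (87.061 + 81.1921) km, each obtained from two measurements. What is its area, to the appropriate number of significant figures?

397 km²

4.18 − 1.822 = 2.358, limited to 2 d.p. → 3 s.f.; 87.061 + 81.1921 = 168.2531, limited to 3 d.p. → 6 s.f.
Carrying full precision, 2.358 × 168.2531 = 396.7408098; keep min(3, 6) = 3 s.f.
Rounded to 3 significant figures: 397 km².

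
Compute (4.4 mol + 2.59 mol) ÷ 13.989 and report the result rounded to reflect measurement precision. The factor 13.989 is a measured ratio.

0.50 mol

4.4 mol + 2.59 mol = 6.99 mol; the sum is limited to 1 decimal place (2 s.f.).
Carrying full precision, 6.99 ÷ 13.989 = 0.499678318679… mol; 13.989 has 5 s.f., so the result keeps min(2, 5) = 2 s.f.
Rounded to 2 significant figures: 0.50 mol.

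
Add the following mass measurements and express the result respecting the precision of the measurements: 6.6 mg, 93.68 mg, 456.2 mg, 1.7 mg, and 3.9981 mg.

5.622 × 10² mg

6.6 mg + 93.68 mg + 456.2 mg + 1.7 mg + 3.9981 mg = 562.1781 mg.
Addition/subtraction keeps the fewest decimal places: 6.6 → 1 decimal place, 93.68 → 2 decimal places, 456.2 → 1 decimal place, 1.7 → 1 decimal place, 3.9981 → 4 decimal places; limit is 1.
Rounded to 1 decimal place: 5.622 × 10² mg.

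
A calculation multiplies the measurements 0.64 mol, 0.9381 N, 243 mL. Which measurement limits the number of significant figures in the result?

0.64 mol → 2 s.f.; 0.9381 N → 4 s.f.; 243 mL → 3 s.f.
The fewest is 2 significant figures, from 0.64 mol.

0.64 mol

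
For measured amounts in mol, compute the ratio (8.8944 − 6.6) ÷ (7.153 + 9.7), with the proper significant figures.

0.14

8.8944 − 6.6 = 2.2944, limited to 1 d.p. → 2 s.f.; 7.153 + 9.7 = 16.853, limited to 1 d.p. → 3 s.f.
Carrying full precision, 2.2944 ÷ 16.853 = 0.136141933187…; keep min(2, 3) = 2 s.f.
Rounded to 2 significant figures: 0.14.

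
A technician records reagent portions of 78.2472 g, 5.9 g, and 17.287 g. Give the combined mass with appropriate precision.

78.2472 g + 5.9 g + 17.287 g = 101.4342 g.
Addition/subtraction keeps the fewest decimal places: 78.2472 → 4 decimal places, 5.9 → 1 decimal place, 17.287 → 3 decimal places; limit is 1.
Rounded to 1 decimal place: 101.4 g.

101.4 g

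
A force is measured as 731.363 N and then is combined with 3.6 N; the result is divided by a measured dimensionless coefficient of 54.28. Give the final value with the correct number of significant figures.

731.363 N + 3.6 N = 734.963 N; the sum is limited to 1 decimal place (4 s.f.).
Carrying full precision, 734.963 ÷ 54.28 = 13.5402173913… N; 54.28 has 4 s.f., so the result keeps min(4, 4) = 4 s.f.
Rounded to 4 significant figures: 13.54 N.

13.54 N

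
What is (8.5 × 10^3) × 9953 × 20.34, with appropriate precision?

(8.5 × 10^3) × 9953 × 20.34 = 1.72077417 × 10^9
Multiplication/division keeps the fewest significant figures: 8.5 × 10^3 → 2 s.f., 9953 → 4 s.f., 20.34 → 4 s.f.; limit is 2.
Rounded to 2 significant figures: 1.7 × 10^9.

1.7 × 10^9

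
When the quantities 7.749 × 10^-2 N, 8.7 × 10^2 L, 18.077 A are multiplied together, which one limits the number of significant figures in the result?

8.7 × 10^2 L

7.749 × 10^-2 N → 4 s.f.; 8.7 × 10^2 L → 2 s.f.; 18.077 A → 5 s.f.
The fewest is 2 significant figures, from 8.7 × 10^2 L.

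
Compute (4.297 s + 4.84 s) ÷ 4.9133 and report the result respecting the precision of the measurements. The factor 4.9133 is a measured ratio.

1.86 s

4.297 s + 4.84 s = 9.137 s; the sum is limited to 2 decimal places (3 s.f.).
Carrying full precision, 9.137 ÷ 4.9133 = 1.85964626626… s; 4.9133 has 5 s.f., so the result keeps min(3, 5) = 3 s.f.
Rounded to 3 significant figures: 1.86 s.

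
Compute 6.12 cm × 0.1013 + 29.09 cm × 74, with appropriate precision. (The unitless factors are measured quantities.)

6.12 × 0.1013 = 0.619956 → 0.620 cm (3 s.f., last digit at the 10^-3 place).
29.09 × 74 = 2152.66 → 2.2 × 10^3 cm (2 s.f., last digit at the 10^2 place).
Sum: 2153.279956 cm; keep the coarser place, 10^2.
Result: 2.2 × 10^3 cm.

2.2 × 10^3 cm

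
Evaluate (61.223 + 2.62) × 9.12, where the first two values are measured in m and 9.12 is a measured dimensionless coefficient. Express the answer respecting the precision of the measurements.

582 m

61.223 m + 2.62 m = 63.843 m; the sum is limited to 2 decimal places (4 s.f.).
Carrying full precision, 63.843 × 9.12 = 582.24816 m; 9.12 has 3 s.f., so the result keeps min(4, 3) = 3 s.f.
Rounded to 3 significant figures: 582 m.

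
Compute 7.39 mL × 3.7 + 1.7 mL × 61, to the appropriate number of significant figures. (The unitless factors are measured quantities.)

7.39 × 3.7 = 27.343 → 27 mL (2 s.f., last digit at the 10^0 place).
1.7 × 61 = 103.7 → 1.0 × 10² mL (2 s.f., last digit at the 10^1 place).
Sum: 131.043 mL; keep the coarser place, 10^1.
Result: 1.3 × 10² mL.

1.3 × 10² mL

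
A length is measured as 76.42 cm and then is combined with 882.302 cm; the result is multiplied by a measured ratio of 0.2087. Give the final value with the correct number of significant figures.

76.42 cm + 882.302 cm = 958.722 cm; the sum is limited to 2 decimal places (5 s.f.).
Carrying full precision, 958.722 × 0.2087 = 200.0852814 cm; 0.2087 has 4 s.f., so the result keeps min(5, 4) = 4 s.f.
Rounded to 4 significant figures: 200.1 cm.

200.1 cm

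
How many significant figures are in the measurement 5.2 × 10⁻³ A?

2

5.2 × 10⁻³: in scientific notation every digit of the coefficient is significant.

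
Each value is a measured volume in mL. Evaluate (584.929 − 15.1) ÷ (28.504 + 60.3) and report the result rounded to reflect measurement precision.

584.929 − 15.1 = 569.829, limited to 1 d.p. → 4 s.f.; 28.504 + 60.3 = 88.804, limited to 1 d.p. → 3 s.f.
Carrying full precision, 569.829 ÷ 88.804 = 6.41670420251…; keep min(4, 3) = 3 s.f.
Rounded to 3 significant figures: 6.42.

6.42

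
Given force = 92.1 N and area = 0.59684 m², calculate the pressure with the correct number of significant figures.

pressure = 92.1 N ÷ 0.59684 m² = 154.312713625… Pa.
92.1 has 3 significant figures; 0.59684 has 5.
Division/multiplication keeps the fewest: 3 significant figures.
Rounded: 154 Pa.

154 Pa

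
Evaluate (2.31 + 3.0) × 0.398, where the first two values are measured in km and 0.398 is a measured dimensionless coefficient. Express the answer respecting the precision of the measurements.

2.1 km

2.31 km + 3.0 km = 5.31 km; the sum is limited to 1 decimal place (2 s.f.).
Carrying full precision, 5.31 × 0.398 = 2.11338 km; 0.398 has 3 s.f., so the result keeps min(2, 3) = 2 s.f.
Rounded to 2 significant figures: 2.1 km.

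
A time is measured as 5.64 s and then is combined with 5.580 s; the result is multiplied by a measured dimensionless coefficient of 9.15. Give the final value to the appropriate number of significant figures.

1.03 × 10² s

5.64 s + 5.580 s = 11.220 s; the sum is limited to 2 decimal places (4 s.f.).
Carrying full precision, 11.220 × 9.15 = 102.663 s; 9.15 has 3 s.f., so the result keeps min(4, 3) = 3 s.f.
Rounded to 3 significant figures: 1.03 × 10² s.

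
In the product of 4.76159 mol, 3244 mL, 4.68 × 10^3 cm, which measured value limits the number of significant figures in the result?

4.76159 mol → 6 s.f.; 3244 mL → 4 s.f.; 4.68 × 10^3 cm → 3 s.f.
The fewest is 3 significant figures, from 4.68 × 10^3 cm.

4.68 × 10^3 cm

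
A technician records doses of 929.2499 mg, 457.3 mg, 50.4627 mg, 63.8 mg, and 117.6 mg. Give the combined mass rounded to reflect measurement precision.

929.2499 mg + 457.3 mg + 50.4627 mg + 63.8 mg + 117.6 mg = 1618.4126 mg.
Addition/subtraction keeps the fewest decimal places: 929.2499 → 4 decimal places, 457.3 → 1 decimal place, 50.4627 → 4 decimal places, 63.8 → 1 decimal place, 117.6 → 1 decimal place; limit is 1.
Rounded to 1 decimal place: 1618.4 mg.

1618.4 mg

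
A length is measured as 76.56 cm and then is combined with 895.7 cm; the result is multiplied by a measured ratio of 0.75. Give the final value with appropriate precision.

76.56 cm + 895.7 cm = 972.26 cm; the sum is limited to 1 decimal place (4 s.f.).
Carrying full precision, 972.26 × 0.75 = 729.195 cm; 0.75 has 2 s.f., so the result keeps min(4, 2) = 2 s.f.
Rounded to 2 significant figures: 7.3 × 10² cm.

7.3 × 10² cm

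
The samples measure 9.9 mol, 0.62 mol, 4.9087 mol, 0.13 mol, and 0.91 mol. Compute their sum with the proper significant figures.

16.5 mol

9.9 mol + 0.62 mol + 4.9087 mol + 0.13 mol + 0.91 mol = 16.4687 mol.
Addition/subtraction keeps the fewest decimal places: 9.9 → 1 decimal place, 0.62 → 2 decimal places, 4.9087 → 4 decimal places, 0.13 → 2 decimal places, 0.91 → 2 decimal places; limit is 1.
Rounded to 1 decimal place: 16.5 mol.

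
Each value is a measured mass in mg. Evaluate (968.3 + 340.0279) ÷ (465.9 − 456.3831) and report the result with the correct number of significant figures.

1.4 × 10²

968.3 + 340.0279 = 1308.3279, limited to 1 d.p. → 5 s.f.; 465.9 − 456.3831 = 9.5169, limited to 1 d.p. → 2 s.f.
Carrying full precision, 1308.3279 ÷ 9.5169 = 137.474167008…; keep min(5, 2) = 2 s.f.
Rounded to 2 significant figures: 1.4 × 10².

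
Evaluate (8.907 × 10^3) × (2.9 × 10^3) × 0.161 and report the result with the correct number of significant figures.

4.2 × 10^6

(8.907 × 10^3) × (2.9 × 10^3) × 0.161 = 4158678.3
Multiplication/division keeps the fewest significant figures: 8.907 × 10^3 → 4 s.f., 2.9 × 10^3 → 2 s.f., 0.161 → 3 s.f.; limit is 2.
Rounded to 2 significant figures: 4.2 × 10^6.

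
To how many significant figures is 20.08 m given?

4

20.08: zeros between nonzero digits are significant.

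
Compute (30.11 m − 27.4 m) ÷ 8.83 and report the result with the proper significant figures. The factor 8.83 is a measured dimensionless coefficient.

30.11 m − 27.4 m = 2.71 m; the difference is limited to 1 decimal place (2 s.f.).
Carrying full precision, 2.71 ÷ 8.83 = 0.306908267271… m; 8.83 has 3 s.f., so the result keeps min(2, 3) = 2 s.f.
Rounded to 2 significant figures: 0.31 m.

0.31 m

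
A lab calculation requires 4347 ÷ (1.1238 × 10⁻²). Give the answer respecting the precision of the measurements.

3.868 × 10⁵

4347 ÷ (1.1238 × 10⁻²) = 386812.600107…
Multiplication/division keeps the fewest significant figures: 4347 → 4 s.f., 1.1238 × 10⁻² → 5 s.f.; limit is 4.
Rounded to 4 significant figures: 3.868 × 10⁵.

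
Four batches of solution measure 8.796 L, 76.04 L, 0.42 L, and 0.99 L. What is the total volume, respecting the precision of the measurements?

86.25 L

8.796 L + 76.04 L + 0.42 L + 0.99 L = 86.246 L.
Addition/subtraction keeps the fewest decimal places: 8.796 → 3 decimal places, 76.04 → 2 decimal places, 0.42 → 2 decimal places, 0.99 → 2 decimal places; limit is 2.
Rounded to 2 decimal places: 86.25 L.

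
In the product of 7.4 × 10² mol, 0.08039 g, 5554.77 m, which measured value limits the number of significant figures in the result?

7.4 × 10² mol

7.4 × 10² mol → 2 s.f.; 0.08039 g → 4 s.f.; 5554.77 m → 6 s.f.
The fewest is 2 significant figures, from 7.4 × 10² mol.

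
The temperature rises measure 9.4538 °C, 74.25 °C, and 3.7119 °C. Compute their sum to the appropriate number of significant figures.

9.4538 °C + 74.25 °C + 3.7119 °C = 87.4157 °C.
Addition/subtraction keeps the fewest decimal places: 9.4538 → 4 decimal places, 74.25 → 2 decimal places, 3.7119 → 4 decimal places; limit is 2.
Rounded to 2 decimal places: 87.42 °C.

87.42 °C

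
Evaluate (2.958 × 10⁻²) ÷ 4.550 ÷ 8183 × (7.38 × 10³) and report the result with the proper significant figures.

(2.958 × 10⁻²) ÷ 4.550 ÷ 8183 × (7.38 × 10³) = 0.00586314431017…
Multiplication/division keeps the fewest significant figures: 2.958 × 10⁻² → 4 s.f., 4.550 → 4 s.f., 8183 → 4 s.f., 7.38 × 10³ → 3 s.f.; limit is 3.
Rounded to 3 significant figures: 5.86 × 10⁻³.

5.86 × 10⁻³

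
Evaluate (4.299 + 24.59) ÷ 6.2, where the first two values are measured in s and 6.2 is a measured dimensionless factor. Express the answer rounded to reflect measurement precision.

4.299 s + 24.59 s = 28.889 s; the sum is limited to 2 decimal places (4 s.f.).
Carrying full precision, 28.889 ÷ 6.2 = 4.65951612903… s; 6.2 has 2 s.f., so the result keeps min(4, 2) = 2 s.f.
Rounded to 2 significant figures: 4.7 s.

4.7 s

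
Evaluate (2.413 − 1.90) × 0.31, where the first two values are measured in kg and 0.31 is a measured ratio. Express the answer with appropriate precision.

1.6 × 10^-1 kg

2.413 kg − 1.90 kg = 0.513 kg; the difference is limited to 2 decimal places (2 s.f.).
Carrying full precision, 0.513 × 0.31 = 0.15903 kg; 0.31 has 2 s.f., so the result keeps min(2, 2) = 2 s.f.
Rounded to 2 significant figures: 1.6 × 10^-1 kg.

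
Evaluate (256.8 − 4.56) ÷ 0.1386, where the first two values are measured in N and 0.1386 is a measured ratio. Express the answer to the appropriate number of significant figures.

256.8 N − 4.56 N = 252.24 N; the difference is limited to 1 decimal place (4 s.f.).
Carrying full precision, 252.24 ÷ 0.1386 = 1819.91341991… N; 0.1386 has 4 s.f., so the result keeps min(4, 4) = 4 s.f.
Rounded to 4 significant figures: 1820. N.

1820. N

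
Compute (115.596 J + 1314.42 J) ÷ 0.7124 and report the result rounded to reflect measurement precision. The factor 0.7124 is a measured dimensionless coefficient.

115.596 J + 1314.42 J = 1430.016 J; the sum is limited to 2 decimal places (6 s.f.).
Carrying full precision, 1430.016 ÷ 0.7124 = 2007.32172937… J; 0.7124 has 4 s.f., so the result keeps min(6, 4) = 4 s.f.
Rounded to 4 significant figures: 2007 J.

2007 J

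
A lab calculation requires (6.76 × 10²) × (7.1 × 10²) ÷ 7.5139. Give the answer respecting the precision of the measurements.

6.4 × 10⁴

(6.76 × 10²) × (7.1 × 10²) ÷ 7.5139 = 63876.2826229…
Multiplication/division keeps the fewest significant figures: 6.76 × 10² → 3 s.f., 7.1 × 10² → 2 s.f., 7.5139 → 5 s.f.; limit is 2.
Rounded to 2 significant figures: 6.4 × 10⁴.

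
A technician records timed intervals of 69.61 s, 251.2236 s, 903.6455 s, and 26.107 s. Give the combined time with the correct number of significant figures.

69.61 s + 251.2236 s + 903.6455 s + 26.107 s = 1250.5861 s.
Addition/subtraction keeps the fewest decimal places: 69.61 → 2 decimal places, 251.2236 → 4 decimal places, 903.6455 → 4 decimal places, 26.107 → 3 decimal places; limit is 2.
Rounded to 2 decimal places: 1250.59 s.

1250.59 s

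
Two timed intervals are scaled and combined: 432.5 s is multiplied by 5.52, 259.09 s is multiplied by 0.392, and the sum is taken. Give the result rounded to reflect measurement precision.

432.5 × 5.52 = 2387.4 → 2.39 × 10^3 s (3 s.f., last digit at the 10^1 place).
259.09 × 0.392 = 101.56328 → 102 s (3 s.f., last digit at the 10^0 place).
Sum: 2488.96328 s; keep the coarser place, 10^1.
Result: 2.49 × 10^3 s.

2.49 × 10^3 s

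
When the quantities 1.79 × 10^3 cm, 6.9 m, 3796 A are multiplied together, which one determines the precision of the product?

1.79 × 10^3 cm → 3 s.f.; 6.9 m → 2 s.f.; 3796 A → 4 s.f.
The fewest is 2 significant figures, from 6.9 m.

6.9 m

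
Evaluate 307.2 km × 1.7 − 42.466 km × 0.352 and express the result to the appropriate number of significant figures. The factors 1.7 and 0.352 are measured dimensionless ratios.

307.2 × 1.7 = 522.24 → 5.2 × 10^2 km (2 s.f., last digit at the 10^1 place).
42.466 × 0.352 = 14.948032 → 14.9 km (3 s.f., last digit at the 10^-1 place).
Difference: 507.291968 km; keep the coarser place, 10^1.
Result: 5.1 × 10^2 km.

5.1 × 10^2 km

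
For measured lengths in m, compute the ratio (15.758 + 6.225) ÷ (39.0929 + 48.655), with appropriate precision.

15.758 + 6.225 = 21.983, limited to 3 d.p. → 5 s.f.; 39.0929 + 48.655 = 87.7479, limited to 3 d.p. → 5 s.f.
Carrying full precision, 21.983 ÷ 87.7479 = 0.250524513977…; keep min(5, 5) = 5 s.f.
Rounded to 5 significant figures: 0.25052.

0.25052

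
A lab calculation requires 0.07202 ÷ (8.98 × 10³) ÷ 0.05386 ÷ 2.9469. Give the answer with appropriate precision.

5.05 × 10⁻⁵

0.07202 ÷ (8.98 × 10³) ÷ 0.05386 ÷ 2.9469 = 0.0000505295036884…
Multiplication/division keeps the fewest significant figures: 0.07202 → 4 s.f., 8.98 × 10³ → 3 s.f., 0.05386 → 4 s.f., 2.9469 → 5 s.f.; limit is 3.
Rounded to 3 significant figures: 5.05 × 10⁻⁵.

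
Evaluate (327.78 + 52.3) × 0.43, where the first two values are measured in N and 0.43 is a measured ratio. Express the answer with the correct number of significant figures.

327.78 N + 52.3 N = 380.08 N; the sum is limited to 1 decimal place (4 s.f.).
Carrying full precision, 380.08 × 0.43 = 163.4344 N; 0.43 has 2 s.f., so the result keeps min(4, 2) = 2 s.f.
Rounded to 2 significant figures: 1.6 × 10² N.

1.6 × 10² N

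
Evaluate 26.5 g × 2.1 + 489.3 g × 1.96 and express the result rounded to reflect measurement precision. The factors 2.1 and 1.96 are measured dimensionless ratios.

1015 g

26.5 × 2.1 = 55.65 → 56 g (2 s.f., last digit at the 10^0 place).
489.3 × 1.96 = 959.028 → 959 g (3 s.f., last digit at the 10^0 place).
Sum: 1014.678 g; keep the coarser place, 10^0.
Result: 1015 g.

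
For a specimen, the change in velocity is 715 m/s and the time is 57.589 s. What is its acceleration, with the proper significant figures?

acceleration = 715 m/s ÷ 57.589 s = 12.4155654726… m/s².
715 has 3 significant figures; 57.589 has 5.
Division/multiplication keeps the fewest: 3 significant figures.
Rounded: 12.4 m/s².

12.4 m/s²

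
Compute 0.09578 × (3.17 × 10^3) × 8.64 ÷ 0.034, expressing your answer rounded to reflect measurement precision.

0.09578 × (3.17 × 10^3) × 8.64 ÷ 0.034 = 77155.8607059…
Multiplication/division keeps the fewest significant figures: 0.09578 → 4 s.f., 3.17 × 10^3 → 3 s.f., 8.64 → 3 s.f., 0.034 → 2 s.f.; limit is 2.
Rounded to 2 significant figures: 7.7 × 10^4.

7.7 × 10^4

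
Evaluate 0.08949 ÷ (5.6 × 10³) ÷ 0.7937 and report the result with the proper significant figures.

0.08949 ÷ (5.6 × 10³) ÷ 0.7937 = 0.0000201340016919…
Multiplication/division keeps the fewest significant figures: 0.08949 → 4 s.f., 5.6 × 10³ → 2 s.f., 0.7937 → 4 s.f.; limit is 2.
Rounded to 2 significant figures: 2.0 × 10⁻⁵.

2.0 × 10⁻⁵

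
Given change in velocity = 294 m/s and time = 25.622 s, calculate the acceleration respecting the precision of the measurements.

11.5 m/s²

acceleration = 294 m/s ÷ 25.622 s = 11.4745140895… m/s².
294 has 3 significant figures; 25.622 has 5.
Division/multiplication keeps the fewest: 3 significant figures.
Rounded: 11.5 m/s².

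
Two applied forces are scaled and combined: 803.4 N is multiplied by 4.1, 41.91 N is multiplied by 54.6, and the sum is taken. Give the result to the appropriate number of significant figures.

5.6 × 10³ N

803.4 × 4.1 = 3293.94 → 3.3 × 10³ N (2 s.f., last digit at the 10^2 place).
41.91 × 54.6 = 2288.286 → 2.29 × 10³ N (3 s.f., last digit at the 10^1 place).
Sum: 5582.226 N; keep the coarser place, 10^2.
Result: 5.6 × 10³ N.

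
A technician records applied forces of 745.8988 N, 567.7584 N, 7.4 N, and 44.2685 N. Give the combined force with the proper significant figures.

745.8988 N + 567.7584 N + 7.4 N + 44.2685 N = 1365.3257 N.
Addition/subtraction keeps the fewest decimal places: 745.8988 → 4 decimal places, 567.7584 → 4 decimal places, 7.4 → 1 decimal place, 44.2685 → 4 decimal places; limit is 1.
Rounded to 1 decimal place: 1365.3 N.

1365.3 N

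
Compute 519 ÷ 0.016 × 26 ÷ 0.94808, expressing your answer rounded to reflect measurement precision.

8.9 × 10^5

519 ÷ 0.016 × 26 ÷ 0.94808 = 889561.00751…
Multiplication/division keeps the fewest significant figures: 519 → 3 s.f., 0.016 → 2 s.f., 26 → 2 s.f., 0.94808 → 5 s.f.; limit is 2.
Rounded to 2 significant figures: 8.9 × 10^5.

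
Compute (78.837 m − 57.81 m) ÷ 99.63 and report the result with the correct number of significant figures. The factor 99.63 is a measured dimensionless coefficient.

0.2111 m

78.837 m − 57.81 m = 21.027 m; the difference is limited to 2 decimal places (4 s.f.).
Carrying full precision, 21.027 ÷ 99.63 = 0.211050888287… m; 99.63 has 4 s.f., so the result keeps min(4, 4) = 4 s.f.
Rounded to 4 significant figures: 0.2111 m.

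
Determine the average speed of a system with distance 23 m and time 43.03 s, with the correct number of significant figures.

average speed = 23 m ÷ 43.03 s = 0.534510806414… m/s.
23 has 2 significant figures; 43.03 has 4.
Division/multiplication keeps the fewest: 2 significant figures.
Rounded: 0.53 m/s.

0.53 m/s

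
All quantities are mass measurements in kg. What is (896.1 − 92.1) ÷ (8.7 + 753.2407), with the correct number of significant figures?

1.055

896.1 − 92.1 = 804.0, limited to 1 d.p. → 4 s.f.; 8.7 + 753.2407 = 761.9407, limited to 1 d.p. → 4 s.f.
Carrying full precision, 804.0 ÷ 761.9407 = 1.05520022752…; keep min(4, 4) = 4 s.f.
Rounded to 4 significant figures: 1.055.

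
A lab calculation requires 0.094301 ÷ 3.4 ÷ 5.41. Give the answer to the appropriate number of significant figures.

0.0051

0.094301 ÷ 3.4 ÷ 5.41 = 0.00512672610634…
Multiplication/division keeps the fewest significant figures: 0.094301 → 5 s.f., 3.4 → 2 s.f., 5.41 → 3 s.f.; limit is 2.
Rounded to 2 significant figures: 0.0051.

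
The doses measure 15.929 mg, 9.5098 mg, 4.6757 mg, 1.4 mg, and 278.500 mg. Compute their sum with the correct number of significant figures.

15.929 mg + 9.5098 mg + 4.6757 mg + 1.4 mg + 278.500 mg = 310.0145 mg.
Addition/subtraction keeps the fewest decimal places: 15.929 → 3 decimal places, 9.5098 → 4 decimal places, 4.6757 → 4 decimal places, 1.4 → 1 decimal place, 278.500 → 3 decimal places; limit is 1.
Rounded to 1 decimal place: 310.0 mg.

310.0 mg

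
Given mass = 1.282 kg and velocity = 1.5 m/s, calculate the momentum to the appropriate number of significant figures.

momentum = 1.282 kg × 1.5 m/s = 1.923 kg·m/s.
1.282 has 4 significant figures; 1.5 has 2.
Division/multiplication keeps the fewest: 2 significant figures.
Rounded: 1.9 kg·m/s.

1.9 kg·m/s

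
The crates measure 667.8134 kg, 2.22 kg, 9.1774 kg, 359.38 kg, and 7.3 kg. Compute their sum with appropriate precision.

667.8134 kg + 2.22 kg + 9.1774 kg + 359.38 kg + 7.3 kg = 1045.8908 kg.
Addition/subtraction keeps the fewest decimal places: 667.8134 → 4 decimal places, 2.22 → 2 decimal places, 9.1774 → 4 decimal places, 359.38 → 2 decimal places, 7.3 → 1 decimal place; limit is 1.
Rounded to 1 decimal place: 1045.9 kg.

1045.9 kg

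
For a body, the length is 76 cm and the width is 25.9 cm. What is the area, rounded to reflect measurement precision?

area = 76 cm × 25.9 cm = 1968.4 cm².
76 has 2 significant figures; 25.9 has 3.
Division/multiplication keeps the fewest: 2 significant figures.
Rounded: 2.0 × 10^3 cm².

2.0 × 10^3 cm²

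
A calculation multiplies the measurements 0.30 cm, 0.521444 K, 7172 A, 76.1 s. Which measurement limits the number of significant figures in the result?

0.30 cm → 2 s.f.; 0.521444 K → 6 s.f.; 7172 A → 4 s.f.; 76.1 s → 3 s.f.
The fewest is 2 significant figures, from 0.30 cm.

0.30 cm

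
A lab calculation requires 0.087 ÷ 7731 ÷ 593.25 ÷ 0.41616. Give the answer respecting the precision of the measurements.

4.6 × 10^-8

0.087 ÷ 7731 ÷ 593.25 ÷ 0.41616 = 4.55811730368 × 10^-8…
Multiplication/division keeps the fewest significant figures: 0.087 → 2 s.f., 7731 → 4 s.f., 593.25 → 5 s.f., 0.41616 → 5 s.f.; limit is 2.
Rounded to 2 significant figures: 4.6 × 10^-8.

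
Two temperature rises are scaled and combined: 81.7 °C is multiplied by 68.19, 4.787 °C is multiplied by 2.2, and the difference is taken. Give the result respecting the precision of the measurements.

81.7 × 68.19 = 5571.123 → 5.57 × 10³ °C (3 s.f., last digit at the 10^1 place).
4.787 × 2.2 = 10.5314 → 11 °C (2 s.f., last digit at the 10^0 place).
Difference: 5560.5916 °C; keep the coarser place, 10^1.
Result: 5.56 × 10³ °C.

5.56 × 10³ °C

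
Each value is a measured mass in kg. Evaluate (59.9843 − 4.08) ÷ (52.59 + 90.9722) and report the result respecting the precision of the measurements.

0.3894

59.9843 − 4.08 = 55.9043, limited to 2 d.p. → 4 s.f.; 52.59 + 90.9722 = 143.5622, limited to 2 d.p. → 5 s.f.
Carrying full precision, 55.9043 ÷ 143.5622 = 0.389408214697…; keep min(4, 5) = 4 s.f.
Rounded to 4 significant figures: 0.3894.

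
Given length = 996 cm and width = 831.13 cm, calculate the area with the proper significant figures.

8.28 × 10^5 cm²

area = 996 cm × 831.13 cm = 827805.48 cm².
996 has 3 significant figures; 831.13 has 5.
Division/multiplication keeps the fewest: 3 significant figures.
Rounded: 8.28 × 10^5 cm².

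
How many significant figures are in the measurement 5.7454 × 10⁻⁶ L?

5

5.7454 × 10⁻⁶: in scientific notation every digit of the coefficient is significant.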